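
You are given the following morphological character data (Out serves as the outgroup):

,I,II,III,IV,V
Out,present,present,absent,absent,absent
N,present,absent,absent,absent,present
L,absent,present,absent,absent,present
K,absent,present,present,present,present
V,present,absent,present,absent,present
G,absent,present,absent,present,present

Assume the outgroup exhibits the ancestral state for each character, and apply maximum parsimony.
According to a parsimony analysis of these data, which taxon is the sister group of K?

Character polarity is set by the outgroup: the derived state is whichever differs from the outgroup's state, so for I, II the derived state is 'absent', and for the remaining characters it is 'present'.
Only G, K, and L show the derived state 'absent' for I, supporting them as a clade.
Only N and V show the derived state 'absent' for II, supporting them as a clade.
III (state 'present') occurs in K and V but conflicts with the nesting implied by the other characters — most parsimoniously interpreted as homoplasy.
IV (derived state 'present') is shared by G and K — a synapomorphy uniting that clade.
V (derived state 'present') is shared by all ingroup taxa — unites the whole ingroup.
Most parsimonious ingroup topology: ((N,V),(L,(K,G))).
K and G form a cherry on this tree, so they are sister taxa.

G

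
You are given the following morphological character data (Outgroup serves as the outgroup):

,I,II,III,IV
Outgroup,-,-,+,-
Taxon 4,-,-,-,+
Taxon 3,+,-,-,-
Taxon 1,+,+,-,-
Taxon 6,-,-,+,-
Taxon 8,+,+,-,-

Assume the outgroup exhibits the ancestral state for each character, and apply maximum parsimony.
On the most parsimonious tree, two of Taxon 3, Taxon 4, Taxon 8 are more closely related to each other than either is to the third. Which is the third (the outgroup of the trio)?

Character polarity is set by the outgroup: the derived state is whichever differs from the outgroup's state, so for III the derived state is '-', and for the remaining characters it is '+'.
I (derived state '+') is shared by Taxon 1, Taxon 3, and Taxon 8 — a synapomorphy uniting that clade.
Only Taxon 1 and Taxon 8 show the derived state '+' for II, supporting them as a clade.
III (derived state '-') is shared by Taxon 1, Taxon 3, Taxon 4, and Taxon 8 — a synapomorphy uniting that clade.
IV: derived state '+' in Taxon 4 only — an autapomorphy, so it tells us nothing about relationships among taxa.
Most parsimonious ingroup topology: ((Taxon 4,(Taxon 3,(Taxon 1,Taxon 8))),Taxon 6).
Taxon 8 and Taxon 3 share a more recent common ancestor with each other than either does with Taxon 4, so Taxon 4 is the least closely related of the three.

Taxon 4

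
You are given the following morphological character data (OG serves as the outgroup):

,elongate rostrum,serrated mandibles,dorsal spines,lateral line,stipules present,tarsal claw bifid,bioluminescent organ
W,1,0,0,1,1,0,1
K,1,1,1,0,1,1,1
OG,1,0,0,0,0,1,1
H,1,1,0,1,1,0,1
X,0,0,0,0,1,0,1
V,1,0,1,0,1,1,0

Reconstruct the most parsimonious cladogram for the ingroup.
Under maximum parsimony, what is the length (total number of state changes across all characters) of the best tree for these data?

Character polarity is set by the outgroup: the derived state is whichever differs from the outgroup's state, so for elongate rostrum, tarsal claw bifid, bioluminescent organ the derived state is '0', and for the remaining characters it is '1'.
elongate rostrum: derived state '0' in X only — an autapomorphy, so it tells us nothing about relationships among taxa.
serrated mandibles (state '1') occurs in H and K but conflicts with the nesting implied by the other characters — most parsimoniously interpreted as homoplasy.
dorsal spines (derived state '1') is shared by K and V — a synapomorphy uniting that clade.
Only H and W show the derived state '1' for lateral line, supporting them as a clade.
stipules present (derived state '1') is shared by all ingroup taxa — unites the whole ingroup.
tarsal claw bifid: derived state '0' in H, W, and X only — synapomorphy for {H, W, X}.
bioluminescent organ: derived state '0' in V only — an autapomorphy, so it tells us nothing about relationships among taxa.
Most parsimonious ingroup topology: ((X,(H,W)),(K,V)).
Changes per character on this tree: elongate rostrum: 1; serrated mandibles: 2; dorsal spines: 1; lateral line: 1; stipules present: 1; tarsal claw bifid: 1; bioluminescent organ: 1.
Total = 8.

8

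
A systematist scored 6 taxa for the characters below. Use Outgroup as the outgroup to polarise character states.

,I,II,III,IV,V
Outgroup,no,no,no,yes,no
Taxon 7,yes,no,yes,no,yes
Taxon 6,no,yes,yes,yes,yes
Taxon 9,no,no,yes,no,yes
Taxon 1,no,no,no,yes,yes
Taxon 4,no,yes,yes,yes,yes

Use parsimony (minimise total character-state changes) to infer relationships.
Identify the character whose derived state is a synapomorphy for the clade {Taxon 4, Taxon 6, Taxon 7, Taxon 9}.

Character polarity is set by the outgroup: the derived state is whichever differs from the outgroup's state, so for IV the derived state is 'no', and for the remaining characters it is 'yes'.
I (derived state 'yes') is unique to Taxon 7 (autapomorphy; uninformative for grouping).
Only Taxon 4 and Taxon 6 show the derived state 'yes' for II, supporting them as a clade.
III: derived state 'yes' in Taxon 4, Taxon 6, Taxon 7, and Taxon 9 only — synapomorphy for {Taxon 4, Taxon 6, Taxon 7, Taxon 9}.
Only Taxon 7 and Taxon 9 show the derived state 'no' for IV, supporting them as a clade.
V (derived state 'yes') is shared by all ingroup taxa — unites the whole ingroup.
Most parsimonious ingroup topology: (((Taxon 7,Taxon 9),(Taxon 6,Taxon 4)),Taxon 1).
The clade {Taxon 4, Taxon 6, Taxon 7, Taxon 9} is supported by III: its derived state 'yes' occurs in exactly those taxa and in no other taxon (including the outgroup).

III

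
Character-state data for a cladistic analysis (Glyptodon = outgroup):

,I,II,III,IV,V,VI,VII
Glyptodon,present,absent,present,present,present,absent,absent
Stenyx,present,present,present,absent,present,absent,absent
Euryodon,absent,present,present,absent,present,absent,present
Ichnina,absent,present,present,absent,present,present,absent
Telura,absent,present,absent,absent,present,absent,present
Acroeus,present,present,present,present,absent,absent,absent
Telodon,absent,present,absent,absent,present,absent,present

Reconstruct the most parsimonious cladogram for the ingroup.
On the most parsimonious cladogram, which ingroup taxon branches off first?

Character polarity is set by the outgroup: the derived state is whichever differs from the outgroup's state, so for I, III, IV, V the derived state is 'absent', and for the remaining characters it is 'present'.
I (derived state 'absent') is shared by Euryodon, Ichnina, Telodon, and Telura — a synapomorphy uniting that clade.
All ingroup taxa share the derived state 'present' for II; it defines the ingroup but does not resolve relationships within it.
III: derived state 'absent' in Telodon and Telura only — synapomorphy for {Telodon, Telura}.
IV (derived state 'absent') is shared by Euryodon, Ichnina, Stenyx, Telodon, and Telura — a synapomorphy uniting that clade.
V: derived state 'absent' in Acroeus only — an autapomorphy, so it tells us nothing about relationships among taxa.
VI: derived state 'present' in Ichnina only — an autapomorphy, so it tells us nothing about relationships among taxa.
VII (derived state 'present') is shared by Euryodon, Telodon, and Telura — a synapomorphy uniting that clade.
Most parsimonious ingroup topology: ((Stenyx,((Euryodon,(Telura,Telodon)),Ichnina)),Acroeus).
Acroeus is sister to the clade containing all other ingroup taxa, so it is the earliest-diverging (most basal) ingroup lineage.

Acroeus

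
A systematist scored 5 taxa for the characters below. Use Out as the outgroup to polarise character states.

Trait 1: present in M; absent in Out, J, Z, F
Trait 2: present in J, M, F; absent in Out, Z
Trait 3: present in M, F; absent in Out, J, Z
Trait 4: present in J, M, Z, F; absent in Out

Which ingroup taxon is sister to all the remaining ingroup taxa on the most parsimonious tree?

Z

The outgroup has state 'absent' for every character, so 'present' is the derived state throughout.
Trait 1 (derived state 'present') is unique to M (autapomorphy; uninformative for grouping).
Only F, J, and M show the derived state 'present' for Trait 2, supporting them as a clade.
Trait 3: derived state 'present' in F and M only — synapomorphy for {F, M}.
Trait 4 (derived state 'present') is shared by all ingroup taxa — unites the whole ingroup.
Most parsimonious ingroup topology: ((J,(M,F)),Z).
Z is sister to the clade containing all other ingroup taxa, so it is the earliest-diverging (most basal) ingroup lineage.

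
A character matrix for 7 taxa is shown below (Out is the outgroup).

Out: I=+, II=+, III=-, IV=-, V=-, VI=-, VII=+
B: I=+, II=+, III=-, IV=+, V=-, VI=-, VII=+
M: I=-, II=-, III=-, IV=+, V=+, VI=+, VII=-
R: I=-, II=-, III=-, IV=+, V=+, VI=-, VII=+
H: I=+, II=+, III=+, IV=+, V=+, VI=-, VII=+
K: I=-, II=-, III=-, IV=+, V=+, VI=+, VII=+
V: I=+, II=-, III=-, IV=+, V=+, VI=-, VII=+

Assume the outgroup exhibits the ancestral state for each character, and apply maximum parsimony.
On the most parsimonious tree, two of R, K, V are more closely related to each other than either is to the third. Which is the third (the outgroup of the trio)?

V

Character polarity is set by the outgroup: the derived state is whichever differs from the outgroup's state, so for I, II, VII the derived state is '-', and for the remaining characters it is '+'.
I: derived state '-' in K, M, and R only — synapomorphy for {K, M, R}.
II: derived state '-' in K, M, R, and V only — synapomorphy for {K, M, R, V}.
III: derived state '+' in H only — an autapomorphy, so it tells us nothing about relationships among taxa.
All ingroup taxa share the derived state '+' for IV; it defines the ingroup but does not resolve relationships within it.
V: derived state '+' in H, K, M, R, and V only — synapomorphy for {H, K, M, R, V}.
VI (derived state '+') is shared by K and M — a synapomorphy uniting that clade.
VII: derived state '-' in M only — an autapomorphy, so it tells us nothing about relationships among taxa.
Most parsimonious ingroup topology: (B,((((M,K),R),V),H)).
R and K share a more recent common ancestor with each other than either does with V, so V is the least closely related of the three.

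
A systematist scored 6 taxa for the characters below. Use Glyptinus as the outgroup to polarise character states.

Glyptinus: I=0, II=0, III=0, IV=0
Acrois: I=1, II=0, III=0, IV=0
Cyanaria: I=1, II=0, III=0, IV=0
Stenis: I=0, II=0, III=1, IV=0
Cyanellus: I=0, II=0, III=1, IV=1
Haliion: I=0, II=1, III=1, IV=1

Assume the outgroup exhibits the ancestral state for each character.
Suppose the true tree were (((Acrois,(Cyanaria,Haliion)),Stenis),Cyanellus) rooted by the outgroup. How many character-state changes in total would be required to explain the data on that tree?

Map each character onto (((Acrois,(Cyanaria,Haliion)),Stenis),Cyanellus) (rooted by Glyptinus) and count the minimum state changes it requires (Fitch parsimony):
I: 2; II: 1; III: 3; IV: 2.
Total tree length = 8.

8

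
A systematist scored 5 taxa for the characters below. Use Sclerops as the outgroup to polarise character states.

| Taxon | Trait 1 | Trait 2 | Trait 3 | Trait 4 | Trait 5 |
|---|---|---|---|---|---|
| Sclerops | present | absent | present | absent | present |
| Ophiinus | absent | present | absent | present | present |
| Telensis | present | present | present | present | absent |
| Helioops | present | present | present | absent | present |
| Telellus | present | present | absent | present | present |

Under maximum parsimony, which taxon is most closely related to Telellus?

Character polarity is set by the outgroup: the derived state is whichever differs from the outgroup's state, so for Trait 1, Trait 3, Trait 5 the derived state is 'absent', and for the remaining characters it is 'present'.
Trait 1: derived state 'absent' in Ophiinus only — an autapomorphy, so it tells us nothing about relationships among taxa.
All ingroup taxa share the derived state 'present' for Trait 2; it defines the ingroup but does not resolve relationships within it.
Only Ophiinus and Telellus show the derived state 'absent' for Trait 3, supporting them as a clade.
Trait 4 (derived state 'present') is shared by Ophiinus, Telellus, and Telensis — a synapomorphy uniting that clade.
Trait 5 (derived state 'absent') is unique to Telensis (autapomorphy; uninformative for grouping).
Most parsimonious ingroup topology: (((Ophiinus,Telellus),Telensis),Helioops).
Telellus and Ophiinus form a cherry on this tree, so they are sister taxa.

Ophiinus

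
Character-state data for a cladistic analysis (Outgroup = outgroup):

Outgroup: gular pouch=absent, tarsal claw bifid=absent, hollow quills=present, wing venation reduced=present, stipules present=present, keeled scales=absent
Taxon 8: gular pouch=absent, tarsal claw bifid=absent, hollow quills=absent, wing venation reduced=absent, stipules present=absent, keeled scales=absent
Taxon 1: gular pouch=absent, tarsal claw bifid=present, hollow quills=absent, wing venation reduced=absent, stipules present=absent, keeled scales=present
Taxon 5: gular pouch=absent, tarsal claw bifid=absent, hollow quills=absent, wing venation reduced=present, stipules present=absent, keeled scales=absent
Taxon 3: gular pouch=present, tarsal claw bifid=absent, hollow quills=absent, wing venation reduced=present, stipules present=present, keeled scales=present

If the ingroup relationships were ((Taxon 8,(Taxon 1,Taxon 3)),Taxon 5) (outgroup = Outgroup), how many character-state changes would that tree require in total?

Map each character onto ((Taxon 8,(Taxon 1,Taxon 3)),Taxon 5) (rooted by Outgroup) and count the minimum state changes it requires (Fitch parsimony):
gular pouch: 1; tarsal claw bifid: 1; hollow quills: 1; wing venation reduced: 2; stipules present: 2; keeled scales: 1.
Total tree length = 8.

8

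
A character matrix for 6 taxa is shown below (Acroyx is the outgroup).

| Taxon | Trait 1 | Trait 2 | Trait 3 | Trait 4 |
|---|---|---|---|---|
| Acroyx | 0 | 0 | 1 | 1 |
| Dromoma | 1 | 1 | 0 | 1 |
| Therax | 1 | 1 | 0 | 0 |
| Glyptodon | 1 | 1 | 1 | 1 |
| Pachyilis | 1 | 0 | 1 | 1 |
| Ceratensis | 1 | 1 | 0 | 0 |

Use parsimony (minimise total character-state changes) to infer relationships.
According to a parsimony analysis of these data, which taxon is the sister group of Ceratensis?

Character polarity is set by the outgroup: the derived state is whichever differs from the outgroup's state, so for Trait 3, Trait 4 the derived state is '0', and for the remaining characters it is '1'.
Trait 1 (derived state '1') is shared by all ingroup taxa — unites the whole ingroup.
Trait 2 (derived state '1') is shared by Ceratensis, Dromoma, Glyptodon, and Therax — a synapomorphy uniting that clade.
Trait 3 (derived state '0') is shared by Ceratensis, Dromoma, and Therax — a synapomorphy uniting that clade.
Trait 4: derived state '0' in Ceratensis and Therax only — synapomorphy for {Ceratensis, Therax}.
Most parsimonious ingroup topology: (((Dromoma,(Therax,Ceratensis)),Glyptodon),Pachyilis).
Ceratensis and Therax form a cherry on this tree, so they are sister taxa.

Therax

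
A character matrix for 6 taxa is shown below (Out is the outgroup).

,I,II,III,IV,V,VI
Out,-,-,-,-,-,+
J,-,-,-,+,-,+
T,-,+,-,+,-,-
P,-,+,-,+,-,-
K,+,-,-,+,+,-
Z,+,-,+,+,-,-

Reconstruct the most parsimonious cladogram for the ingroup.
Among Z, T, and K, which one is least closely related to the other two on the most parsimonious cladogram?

T

Character polarity is set by the outgroup: the derived state is whichever differs from the outgroup's state, so for VI the derived state is '-', and for the remaining characters it is '+'.
I (derived state '+') is shared by K and Z — a synapomorphy uniting that clade.
II (derived state '+') is shared by P and T — a synapomorphy uniting that clade.
III: derived state '+' in Z only — an autapomorphy, so it tells us nothing about relationships among taxa.
IV (derived state '+') is shared by all ingroup taxa — unites the whole ingroup.
V: derived state '+' in K only — an autapomorphy, so it tells us nothing about relationships among taxa.
VI (derived state '-') is shared by K, P, T, and Z — a synapomorphy uniting that clade.
Most parsimonious ingroup topology: (J,((T,P),(K,Z))).
Z and K share a more recent common ancestor with each other than either does with T, so T is the least closely related of the three.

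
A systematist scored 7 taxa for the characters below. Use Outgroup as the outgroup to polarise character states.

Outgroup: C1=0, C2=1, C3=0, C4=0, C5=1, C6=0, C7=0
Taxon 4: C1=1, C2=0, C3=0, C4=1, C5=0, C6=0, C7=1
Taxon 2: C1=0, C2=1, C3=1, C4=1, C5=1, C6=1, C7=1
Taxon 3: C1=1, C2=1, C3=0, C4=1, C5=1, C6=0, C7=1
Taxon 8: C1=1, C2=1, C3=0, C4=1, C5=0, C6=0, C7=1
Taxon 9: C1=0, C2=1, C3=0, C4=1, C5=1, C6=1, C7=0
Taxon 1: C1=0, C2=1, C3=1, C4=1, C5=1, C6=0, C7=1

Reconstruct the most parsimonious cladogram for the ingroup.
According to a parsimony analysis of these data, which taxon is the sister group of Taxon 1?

Character polarity is set by the outgroup: the derived state is whichever differs from the outgroup's state, so for C2, C5 the derived state is '0', and for the remaining characters it is '1'.
C1: derived state '1' in Taxon 3, Taxon 4, and Taxon 8 only — synapomorphy for {Taxon 3, Taxon 4, Taxon 8}.
C2: derived state '0' in Taxon 4 only — an autapomorphy, so it tells us nothing about relationships among taxa.
C3 (derived state '1') is shared by Taxon 1 and Taxon 2 — a synapomorphy uniting that clade.
All ingroup taxa share the derived state '1' for C4; it defines the ingroup but does not resolve relationships within it.
Only Taxon 4 and Taxon 8 show the derived state '0' for C5, supporting them as a clade.
C6 (state '1') occurs in Taxon 2 and Taxon 9 but conflicts with the nesting implied by the other characters — most parsimoniously interpreted as homoplasy.
Only Taxon 1, Taxon 2, Taxon 3, Taxon 4, and Taxon 8 show the derived state '1' for C7, supporting them as a clade.
Most parsimonious ingroup topology: ((((Taxon 4,Taxon 8),Taxon 3),(Taxon 2,Taxon 1)),Taxon 9).
Taxon 1 and Taxon 2 form a cherry on this tree, so they are sister taxa.

Taxon 2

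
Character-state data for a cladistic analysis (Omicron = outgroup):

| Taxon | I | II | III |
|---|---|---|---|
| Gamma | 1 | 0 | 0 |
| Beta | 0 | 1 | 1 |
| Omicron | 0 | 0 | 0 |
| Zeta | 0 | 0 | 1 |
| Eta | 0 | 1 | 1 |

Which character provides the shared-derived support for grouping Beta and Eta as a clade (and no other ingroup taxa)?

The outgroup has state '0' for every character, so '1' is the derived state throughout.
I: derived state '1' in Gamma only — an autapomorphy, so it tells us nothing about relationships among taxa.
II (derived state '1') is shared by Beta and Eta — a synapomorphy uniting that clade.
Only Beta, Eta, and Zeta show the derived state '1' for III, supporting them as a clade.
Most parsimonious ingroup topology: (((Beta,Eta),Zeta),Gamma).
The clade {Beta, Eta} is supported by II: its derived state '1' occurs in exactly those taxa and in no other taxon (including the outgroup).

II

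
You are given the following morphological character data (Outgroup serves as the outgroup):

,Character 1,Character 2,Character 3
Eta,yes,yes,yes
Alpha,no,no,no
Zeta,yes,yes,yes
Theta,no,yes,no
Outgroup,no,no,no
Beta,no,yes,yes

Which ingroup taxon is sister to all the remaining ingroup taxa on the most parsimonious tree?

The outgroup has state 'no' for every character, so 'yes' is the derived state throughout.
Character 1 (derived state 'yes') is shared by Eta and Zeta — a synapomorphy uniting that clade.
Character 2: derived state 'yes' in Beta, Eta, Theta, and Zeta only — synapomorphy for {Beta, Eta, Theta, Zeta}.
Character 3 (derived state 'yes') is shared by Beta, Eta, and Zeta — a synapomorphy uniting that clade.
Most parsimonious ingroup topology: (((Beta,(Eta,Zeta)),Theta),Alpha).
Alpha is sister to the clade containing all other ingroup taxa, so it is the earliest-diverging (most basal) ingroup lineage.

Alpha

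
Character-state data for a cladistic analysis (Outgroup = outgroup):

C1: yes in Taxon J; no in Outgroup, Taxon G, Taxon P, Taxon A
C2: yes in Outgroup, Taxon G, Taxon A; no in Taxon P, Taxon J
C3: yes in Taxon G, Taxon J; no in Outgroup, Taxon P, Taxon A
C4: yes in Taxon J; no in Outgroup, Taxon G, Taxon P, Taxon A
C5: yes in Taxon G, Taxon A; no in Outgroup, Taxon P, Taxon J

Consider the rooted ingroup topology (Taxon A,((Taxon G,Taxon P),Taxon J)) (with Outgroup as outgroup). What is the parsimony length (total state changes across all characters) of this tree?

8

Map each character onto (Taxon A,((Taxon G,Taxon P),Taxon J)) (rooted by Outgroup) and count the minimum state changes it requires (Fitch parsimony):
C1: 1; C2: 2; C3: 2; C4: 1; C5: 2.
Total tree length = 8.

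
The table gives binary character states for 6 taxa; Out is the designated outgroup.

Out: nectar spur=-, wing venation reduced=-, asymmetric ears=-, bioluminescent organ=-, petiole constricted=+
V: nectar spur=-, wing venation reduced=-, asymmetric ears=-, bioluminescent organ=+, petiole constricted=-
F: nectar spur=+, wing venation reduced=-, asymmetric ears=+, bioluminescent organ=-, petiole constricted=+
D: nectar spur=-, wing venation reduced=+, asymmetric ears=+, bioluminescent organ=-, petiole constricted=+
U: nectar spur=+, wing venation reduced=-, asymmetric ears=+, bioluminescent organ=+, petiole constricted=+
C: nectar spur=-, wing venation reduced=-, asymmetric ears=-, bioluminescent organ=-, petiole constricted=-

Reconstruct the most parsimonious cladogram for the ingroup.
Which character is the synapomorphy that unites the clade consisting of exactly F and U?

Character polarity is set by the outgroup: the derived state is whichever differs from the outgroup's state, so for petiole constricted the derived state is '-', and for the remaining characters it is '+'.
nectar spur (derived state '+') is shared by F and U — a synapomorphy uniting that clade.
wing venation reduced (derived state '+') is unique to D (autapomorphy; uninformative for grouping).
Only D, F, and U show the derived state '+' for asymmetric ears, supporting them as a clade.
bioluminescent organ (state '+') occurs in U and V but conflicts with the nesting implied by the other characters — most parsimoniously interpreted as homoplasy.
petiole constricted (derived state '-') is shared by C and V — a synapomorphy uniting that clade.
Most parsimonious ingroup topology: ((V,C),((F,U),D)).
The clade {F, U} is supported by nectar spur: its derived state '+' occurs in exactly those taxa and in no other taxon (including the outgroup).

nectar spur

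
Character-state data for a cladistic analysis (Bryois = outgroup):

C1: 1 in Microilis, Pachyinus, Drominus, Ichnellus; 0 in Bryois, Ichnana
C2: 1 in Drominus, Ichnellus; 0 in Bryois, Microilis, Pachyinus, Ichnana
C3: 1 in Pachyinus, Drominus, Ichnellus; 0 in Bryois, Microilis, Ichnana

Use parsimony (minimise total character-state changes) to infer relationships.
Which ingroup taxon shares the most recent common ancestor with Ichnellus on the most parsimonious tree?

The outgroup has state '0' for every character, so '1' is the derived state throughout.
C1 (derived state '1') is shared by Drominus, Ichnellus, Microilis, and Pachyinus — a synapomorphy uniting that clade.
Only Drominus and Ichnellus show the derived state '1' for C2, supporting them as a clade.
Only Drominus, Ichnellus, and Pachyinus show the derived state '1' for C3, supporting them as a clade.
Most parsimonious ingroup topology: ((Microilis,(Pachyinus,(Drominus,Ichnellus))),Ichnana).
Ichnellus and Drominus form a cherry on this tree, so they are sister taxa.

Drominus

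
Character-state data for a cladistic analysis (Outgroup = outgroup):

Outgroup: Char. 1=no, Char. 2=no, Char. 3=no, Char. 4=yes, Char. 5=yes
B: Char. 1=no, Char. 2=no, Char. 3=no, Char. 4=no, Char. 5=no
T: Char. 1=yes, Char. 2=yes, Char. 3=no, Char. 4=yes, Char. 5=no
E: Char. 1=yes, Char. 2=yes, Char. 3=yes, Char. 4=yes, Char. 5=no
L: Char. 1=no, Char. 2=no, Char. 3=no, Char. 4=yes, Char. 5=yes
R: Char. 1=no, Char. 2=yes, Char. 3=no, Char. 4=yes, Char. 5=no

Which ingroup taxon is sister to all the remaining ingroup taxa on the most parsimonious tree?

Character polarity is set by the outgroup: the derived state is whichever differs from the outgroup's state, so for Char. 4, Char. 5 the derived state is 'no', and for the remaining characters it is 'yes'.
Char. 1: derived state 'yes' in E and T only — synapomorphy for {E, T}.
Char. 2: derived state 'yes' in E, R, and T only — synapomorphy for {E, R, T}.
Char. 3 (derived state 'yes') is unique to E (autapomorphy; uninformative for grouping).
Char. 4 (derived state 'no') is unique to B (autapomorphy; uninformative for grouping).
Char. 5 (derived state 'no') is shared by B, E, R, and T — a synapomorphy uniting that clade.
Most parsimonious ingroup topology: ((B,((T,E),R)),L).
L is sister to the clade containing all other ingroup taxa, so it is the earliest-diverging (most basal) ingroup lineage.

L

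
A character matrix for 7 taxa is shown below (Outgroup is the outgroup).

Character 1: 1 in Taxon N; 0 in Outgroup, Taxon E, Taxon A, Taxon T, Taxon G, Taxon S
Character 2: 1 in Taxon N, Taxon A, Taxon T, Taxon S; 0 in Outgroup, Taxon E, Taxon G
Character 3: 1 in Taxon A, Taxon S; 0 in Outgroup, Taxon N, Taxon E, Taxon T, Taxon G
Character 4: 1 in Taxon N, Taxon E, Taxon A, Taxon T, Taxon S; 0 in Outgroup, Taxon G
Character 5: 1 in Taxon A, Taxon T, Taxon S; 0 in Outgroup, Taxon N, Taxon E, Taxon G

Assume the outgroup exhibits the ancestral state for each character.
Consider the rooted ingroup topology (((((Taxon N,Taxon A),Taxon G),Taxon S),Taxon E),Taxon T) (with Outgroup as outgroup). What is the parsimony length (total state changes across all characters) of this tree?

11

Map each character onto (((((Taxon N,Taxon A),Taxon G),Taxon S),Taxon E),Taxon T) (rooted by Outgroup) and count the minimum state changes it requires (Fitch parsimony):
Character 1: 1; Character 2: 3; Character 3: 2; Character 4: 2; Character 5: 3.
Total tree length = 11.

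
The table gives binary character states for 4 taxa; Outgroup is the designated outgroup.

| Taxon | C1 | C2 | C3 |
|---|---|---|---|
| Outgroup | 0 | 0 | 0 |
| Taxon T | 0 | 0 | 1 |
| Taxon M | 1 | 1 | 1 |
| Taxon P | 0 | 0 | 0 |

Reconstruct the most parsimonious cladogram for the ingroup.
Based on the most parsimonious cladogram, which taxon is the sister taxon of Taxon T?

Taxon M

The outgroup has state '0' for every character, so '1' is the derived state throughout.
C1: derived state '1' in Taxon M only — an autapomorphy, so it tells us nothing about relationships among taxa.
C2: derived state '1' in Taxon M only — an autapomorphy, so it tells us nothing about relationships among taxa.
C3 (derived state '1') is shared by Taxon M and Taxon T — a synapomorphy uniting that clade.
Most parsimonious ingroup topology: ((Taxon T,Taxon M),Taxon P).
Taxon T and Taxon M form a cherry on this tree, so they are sister taxa.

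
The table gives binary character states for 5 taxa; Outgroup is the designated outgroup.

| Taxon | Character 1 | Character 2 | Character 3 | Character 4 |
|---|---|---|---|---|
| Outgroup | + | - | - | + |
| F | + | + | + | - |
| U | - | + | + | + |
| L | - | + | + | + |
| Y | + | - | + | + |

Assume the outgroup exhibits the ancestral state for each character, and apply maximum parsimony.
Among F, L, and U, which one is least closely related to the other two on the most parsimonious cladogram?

F

Character polarity is set by the outgroup: the derived state is whichever differs from the outgroup's state, so for Character 1, Character 4 the derived state is '-', and for the remaining characters it is '+'.
Character 1: derived state '-' in L and U only — synapomorphy for {L, U}.
Only F, L, and U show the derived state '+' for Character 2, supporting them as a clade.
Character 3 (derived state '+') is shared by all ingroup taxa — unites the whole ingroup.
Character 4 (derived state '-') is unique to F (autapomorphy; uninformative for grouping).
Most parsimonious ingroup topology: ((F,(U,L)),Y).
U and L share a more recent common ancestor with each other than either does with F, so F is the least closely related of the three.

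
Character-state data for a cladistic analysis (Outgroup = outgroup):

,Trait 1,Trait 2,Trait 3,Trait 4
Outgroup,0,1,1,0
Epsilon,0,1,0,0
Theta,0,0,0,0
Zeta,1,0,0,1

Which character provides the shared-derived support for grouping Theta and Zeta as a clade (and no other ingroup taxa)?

Character polarity is set by the outgroup: the derived state is whichever differs from the outgroup's state, so for Trait 2, Trait 3 the derived state is '0', and for the remaining characters it is '1'.
Trait 1 (derived state '1') is unique to Zeta (autapomorphy; uninformative for grouping).
Trait 2 (derived state '0') is shared by Theta and Zeta — a synapomorphy uniting that clade.
Trait 3 (derived state '0') is shared by all ingroup taxa — unites the whole ingroup.
Trait 4 (derived state '1') is unique to Zeta (autapomorphy; uninformative for grouping).
Most parsimonious ingroup topology: (Epsilon,(Theta,Zeta)).
The clade {Theta, Zeta} is supported by Trait 2: its derived state '0' occurs in exactly those taxa and in no other taxon (including the outgroup).

Trait 2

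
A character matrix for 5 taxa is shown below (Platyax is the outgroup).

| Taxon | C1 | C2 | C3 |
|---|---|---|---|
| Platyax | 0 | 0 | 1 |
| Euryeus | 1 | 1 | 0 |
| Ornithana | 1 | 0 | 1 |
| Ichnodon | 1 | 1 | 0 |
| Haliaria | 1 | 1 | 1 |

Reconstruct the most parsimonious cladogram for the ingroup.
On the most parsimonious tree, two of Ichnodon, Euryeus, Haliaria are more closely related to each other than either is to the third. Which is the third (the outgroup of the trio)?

Character polarity is set by the outgroup: the derived state is whichever differs from the outgroup's state, so for C3 the derived state is '0', and for the remaining characters it is '1'.
All ingroup taxa share the derived state '1' for C1; it defines the ingroup but does not resolve relationships within it.
Only Euryeus, Haliaria, and Ichnodon show the derived state '1' for C2, supporting them as a clade.
Only Euryeus and Ichnodon show the derived state '0' for C3, supporting them as a clade.
Most parsimonious ingroup topology: (((Euryeus,Ichnodon),Haliaria),Ornithana).
Euryeus and Ichnodon share a more recent common ancestor with each other than either does with Haliaria, so Haliaria is the least closely related of the three.

Haliaria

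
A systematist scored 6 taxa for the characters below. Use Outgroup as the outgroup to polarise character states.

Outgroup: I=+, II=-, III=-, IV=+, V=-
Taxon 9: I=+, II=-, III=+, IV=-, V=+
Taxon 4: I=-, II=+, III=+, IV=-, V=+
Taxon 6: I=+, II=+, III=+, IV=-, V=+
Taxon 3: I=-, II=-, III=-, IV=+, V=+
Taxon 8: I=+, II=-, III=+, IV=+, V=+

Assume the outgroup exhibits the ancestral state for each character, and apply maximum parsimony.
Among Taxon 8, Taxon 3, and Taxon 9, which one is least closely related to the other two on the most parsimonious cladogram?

Taxon 3

Character polarity is set by the outgroup: the derived state is whichever differs from the outgroup's state, so for I, IV the derived state is '-', and for the remaining characters it is '+'.
I (state '-') occurs in Taxon 3 and Taxon 4 but conflicts with the nesting implied by the other characters — most parsimoniously interpreted as homoplasy.
Only Taxon 4 and Taxon 6 show the derived state '+' for II, supporting them as a clade.
Only Taxon 4, Taxon 6, Taxon 8, and Taxon 9 show the derived state '+' for III, supporting them as a clade.
Only Taxon 4, Taxon 6, and Taxon 9 show the derived state '-' for IV, supporting them as a clade.
V (derived state '+') is shared by all ingroup taxa — unites the whole ingroup.
Most parsimonious ingroup topology: (((Taxon 9,(Taxon 4,Taxon 6)),Taxon 8),Taxon 3).
Taxon 8 and Taxon 9 share a more recent common ancestor with each other than either does with Taxon 3, so Taxon 3 is the least closely related of the three.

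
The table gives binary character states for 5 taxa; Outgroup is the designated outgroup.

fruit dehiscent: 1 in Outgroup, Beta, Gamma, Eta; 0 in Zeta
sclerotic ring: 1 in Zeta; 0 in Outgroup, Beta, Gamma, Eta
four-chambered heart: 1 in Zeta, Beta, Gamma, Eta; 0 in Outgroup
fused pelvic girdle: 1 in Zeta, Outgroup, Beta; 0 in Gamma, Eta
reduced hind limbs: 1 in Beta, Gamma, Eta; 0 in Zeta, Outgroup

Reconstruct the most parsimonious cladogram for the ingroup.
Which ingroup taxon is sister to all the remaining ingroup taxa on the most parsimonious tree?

Character polarity is set by the outgroup: the derived state is whichever differs from the outgroup's state, so for fruit dehiscent, fused pelvic girdle the derived state is '0', and for the remaining characters it is '1'.
fruit dehiscent: derived state '0' in Zeta only — an autapomorphy, so it tells us nothing about relationships among taxa.
sclerotic ring: derived state '1' in Zeta only — an autapomorphy, so it tells us nothing about relationships among taxa.
All ingroup taxa share the derived state '1' for four-chambered heart; it defines the ingroup but does not resolve relationships within it.
fused pelvic girdle (derived state '0') is shared by Eta and Gamma — a synapomorphy uniting that clade.
reduced hind limbs (derived state '1') is shared by Beta, Eta, and Gamma — a synapomorphy uniting that clade.
Most parsimonious ingroup topology: (((Eta,Gamma),Beta),Zeta).
Zeta is sister to the clade containing all other ingroup taxa, so it is the earliest-diverging (most basal) ingroup lineage.

Zeta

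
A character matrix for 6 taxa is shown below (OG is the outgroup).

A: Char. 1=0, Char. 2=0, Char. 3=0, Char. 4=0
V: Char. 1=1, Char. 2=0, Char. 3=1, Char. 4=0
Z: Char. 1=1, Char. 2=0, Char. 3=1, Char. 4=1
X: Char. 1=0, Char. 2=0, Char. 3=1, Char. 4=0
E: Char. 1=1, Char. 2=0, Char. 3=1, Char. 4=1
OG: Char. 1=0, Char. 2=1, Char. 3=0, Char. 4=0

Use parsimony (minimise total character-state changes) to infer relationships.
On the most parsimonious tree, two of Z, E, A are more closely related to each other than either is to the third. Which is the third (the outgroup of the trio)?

A

Character polarity is set by the outgroup: the derived state is whichever differs from the outgroup's state, so for Char. 2 the derived state is '0', and for the remaining characters it is '1'.
Char. 1 (derived state '1') is shared by E, V, and Z — a synapomorphy uniting that clade.
All ingroup taxa share the derived state '0' for Char. 2; it defines the ingroup but does not resolve relationships within it.
Char. 3 (derived state '1') is shared by E, V, X, and Z — a synapomorphy uniting that clade.
Char. 4 (derived state '1') is shared by E and Z — a synapomorphy uniting that clade.
Most parsimonious ingroup topology: (A,(((E,Z),V),X)).
Z and E share a more recent common ancestor with each other than either does with A, so A is the least closely related of the three.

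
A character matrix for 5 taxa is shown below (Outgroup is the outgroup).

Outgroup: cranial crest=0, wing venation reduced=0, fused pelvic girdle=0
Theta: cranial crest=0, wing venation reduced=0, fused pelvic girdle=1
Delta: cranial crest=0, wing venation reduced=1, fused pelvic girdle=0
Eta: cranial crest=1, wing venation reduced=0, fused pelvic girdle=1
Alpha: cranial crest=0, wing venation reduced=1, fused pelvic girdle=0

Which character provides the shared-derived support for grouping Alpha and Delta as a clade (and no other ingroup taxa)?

wing venation reduced

The outgroup has state '0' for every character, so '1' is the derived state throughout.
cranial crest (derived state '1') is unique to Eta (autapomorphy; uninformative for grouping).
Only Alpha and Delta show the derived state '1' for wing venation reduced, supporting them as a clade.
Only Eta and Theta show the derived state '1' for fused pelvic girdle, supporting them as a clade.
Most parsimonious ingroup topology: ((Theta,Eta),(Delta,Alpha)).
The clade {Alpha, Delta} is supported by wing venation reduced: its derived state '1' occurs in exactly those taxa and in no other taxon (including the outgroup).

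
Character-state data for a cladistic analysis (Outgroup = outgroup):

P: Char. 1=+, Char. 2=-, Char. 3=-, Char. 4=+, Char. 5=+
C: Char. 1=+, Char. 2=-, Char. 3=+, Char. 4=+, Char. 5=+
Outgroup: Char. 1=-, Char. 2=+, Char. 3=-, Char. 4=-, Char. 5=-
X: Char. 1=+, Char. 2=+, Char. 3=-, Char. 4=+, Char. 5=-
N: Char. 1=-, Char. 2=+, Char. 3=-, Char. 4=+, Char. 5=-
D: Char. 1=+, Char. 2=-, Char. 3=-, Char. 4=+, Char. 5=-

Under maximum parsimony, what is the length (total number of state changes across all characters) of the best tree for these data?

5

Character polarity is set by the outgroup: the derived state is whichever differs from the outgroup's state, so for Char. 2 the derived state is '-', and for the remaining characters it is '+'.
Char. 1 (derived state '+') is shared by C, D, P, and X — a synapomorphy uniting that clade.
Only C, D, and P show the derived state '-' for Char. 2, supporting them as a clade.
Char. 3 (derived state '+') is unique to C (autapomorphy; uninformative for grouping).
All ingroup taxa share the derived state '+' for Char. 4; it defines the ingroup but does not resolve relationships within it.
Char. 5 (derived state '+') is shared by C and P — a synapomorphy uniting that clade.
Most parsimonious ingroup topology: (N,(X,(D,(P,C)))).
Changes per character on this tree: Char. 1: 1; Char. 2: 1; Char. 3: 1; Char. 4: 1; Char. 5: 1.
Total = 5.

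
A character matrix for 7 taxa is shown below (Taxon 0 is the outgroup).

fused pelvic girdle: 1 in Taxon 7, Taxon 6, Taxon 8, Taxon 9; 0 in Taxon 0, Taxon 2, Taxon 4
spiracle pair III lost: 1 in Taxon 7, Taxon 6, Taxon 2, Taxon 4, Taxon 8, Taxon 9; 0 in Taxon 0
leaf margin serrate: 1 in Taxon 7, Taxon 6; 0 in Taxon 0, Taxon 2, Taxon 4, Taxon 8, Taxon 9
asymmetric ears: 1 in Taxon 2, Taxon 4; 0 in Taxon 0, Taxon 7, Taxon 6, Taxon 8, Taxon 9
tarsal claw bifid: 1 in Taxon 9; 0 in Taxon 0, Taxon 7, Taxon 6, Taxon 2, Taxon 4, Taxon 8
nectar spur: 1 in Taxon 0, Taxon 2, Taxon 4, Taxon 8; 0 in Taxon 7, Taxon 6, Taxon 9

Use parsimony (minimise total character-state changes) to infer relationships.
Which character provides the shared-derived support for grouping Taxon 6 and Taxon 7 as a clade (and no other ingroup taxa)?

Character polarity is set by the outgroup: the derived state is whichever differs from the outgroup's state, so for nectar spur the derived state is '0', and for the remaining characters it is '1'.
Only Taxon 6, Taxon 7, Taxon 8, and Taxon 9 show the derived state '1' for fused pelvic girdle, supporting them as a clade.
All ingroup taxa share the derived state '1' for spiracle pair III lost; it defines the ingroup but does not resolve relationships within it.
Only Taxon 6 and Taxon 7 show the derived state '1' for leaf margin serrate, supporting them as a clade.
asymmetric ears: derived state '1' in Taxon 2 and Taxon 4 only — synapomorphy for {Taxon 2, Taxon 4}.
tarsal claw bifid (derived state '1') is unique to Taxon 9 (autapomorphy; uninformative for grouping).
nectar spur (derived state '0') is shared by Taxon 6, Taxon 7, and Taxon 9 — a synapomorphy uniting that clade.
Most parsimonious ingroup topology: ((((Taxon 7,Taxon 6),Taxon 9),Taxon 8),(Taxon 2,Taxon 4)).
The clade {Taxon 6, Taxon 7} is supported by leaf margin serrate: its derived state '1' occurs in exactly those taxa and in no other taxon (including the outgroup).

leaf margin serrate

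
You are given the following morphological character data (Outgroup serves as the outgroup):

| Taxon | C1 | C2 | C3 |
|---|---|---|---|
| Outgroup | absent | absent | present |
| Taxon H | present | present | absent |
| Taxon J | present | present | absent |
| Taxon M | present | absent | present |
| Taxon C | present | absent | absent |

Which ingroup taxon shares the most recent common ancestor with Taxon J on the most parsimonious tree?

Taxon H

Character polarity is set by the outgroup: the derived state is whichever differs from the outgroup's state, so for C3 the derived state is 'absent', and for the remaining characters it is 'present'.
All ingroup taxa share the derived state 'present' for C1; it defines the ingroup but does not resolve relationships within it.
Only Taxon H and Taxon J show the derived state 'present' for C2, supporting them as a clade.
C3: derived state 'absent' in Taxon C, Taxon H, and Taxon J only — synapomorphy for {Taxon C, Taxon H, Taxon J}.
Most parsimonious ingroup topology: (((Taxon H,Taxon J),Taxon C),Taxon M).
Taxon J and Taxon H form a cherry on this tree, so they are sister taxa.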